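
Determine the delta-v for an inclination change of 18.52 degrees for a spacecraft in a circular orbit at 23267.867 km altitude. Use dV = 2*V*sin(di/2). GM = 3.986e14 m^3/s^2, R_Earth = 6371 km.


r = 29638.8670 km = 2.9638867e+07 m
V = sqrt(mu/r) = 3667.2275 m/s
di = 18.52 deg = 0.323235 rad
dV = 2*V*sin(di/2) = 2*3667.2275*sin(0.1616175)
dV = 1180.2225 m/s = 1.1802 km/s

1.1802 km/s


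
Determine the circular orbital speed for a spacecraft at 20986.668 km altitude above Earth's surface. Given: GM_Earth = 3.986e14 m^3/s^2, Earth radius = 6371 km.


r = R_E + alt = 6371.0 + 20986.668 = 27357.6680 km = 2.7357668e+07 m
v = sqrt(mu/r) = sqrt(3.986e14 / 2.7357668e+07) = 3817.0611 m/s = 3.8171 km/s

3.8171 km/s


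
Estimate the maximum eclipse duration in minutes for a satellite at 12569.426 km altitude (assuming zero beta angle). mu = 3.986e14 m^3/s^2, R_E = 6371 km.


r = 18940.4260 km
T = 432.3591 min
Eclipse fraction = arcsin(R_E/r)/pi = arcsin(6371.0000/18940.4260)/pi
= arcsin(0.3363705)/pi = 0.1091994
Eclipse duration = 0.1091994 * 432.3591 = 47.2134 min

47.2134 minutes


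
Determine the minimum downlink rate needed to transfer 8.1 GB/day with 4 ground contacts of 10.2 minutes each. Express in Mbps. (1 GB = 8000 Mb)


total contact time = 4 * 10.2 * 60 = 2448.0000 s
data = 8.1 GB = 64800.0000 Mb
rate = 64800.0000 / 2448.0000 = 26.4706 Mbps

26.4706 Mbps


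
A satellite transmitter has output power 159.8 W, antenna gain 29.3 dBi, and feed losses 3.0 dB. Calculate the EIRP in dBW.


Pt = 159.8 W = 22.0358 dBW
EIRP = Pt_dBW + Gt - losses = 22.0358 + 29.3 - 3.0 = 48.3358 dBW

48.3358 dBW


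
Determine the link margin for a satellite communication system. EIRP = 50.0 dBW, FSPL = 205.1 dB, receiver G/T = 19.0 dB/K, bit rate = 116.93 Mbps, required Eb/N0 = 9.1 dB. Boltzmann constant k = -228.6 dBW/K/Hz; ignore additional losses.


C/N0 = EIRP - FSPL + G/T - k = 50.0 - 205.1 + 19.0 - (-228.6)
C/N0 = 92.5000 dB-Hz
R_b = 116.93 Mbps = 1.1693e+08 bps -> 10*log10(R_b) = 80.6793 dB-Hz
Eb/N0 = C/N0 - 10*log10(R_b) = 92.5000 - 80.6793 = 11.8207 dB
Margin = Eb/N0 - Eb/N0_req = 11.8207 - 9.1 = 2.7207 dB (link closes)

2.7207 dB


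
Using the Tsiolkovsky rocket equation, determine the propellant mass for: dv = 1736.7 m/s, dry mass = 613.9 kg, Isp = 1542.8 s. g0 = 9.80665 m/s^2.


ve = Isp * g0 = 1542.8 * 9.80665 = 15129.699620 m/s
mass ratio = exp(dv/ve) = exp(1736.7/15129.699620) = 1.12163504
m_prop = m_dry * (mr - 1) = 613.9 * (1.12163504 - 1)
m_prop = 74.6717 kg

74.6717 kg


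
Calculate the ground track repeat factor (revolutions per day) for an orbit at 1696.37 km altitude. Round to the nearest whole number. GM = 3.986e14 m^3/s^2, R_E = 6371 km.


r = 8.06737e+06 m
T = 2*pi*sqrt(r^3/mu) = 7211.2273 s = 120.1871 min
revs/day = 1440 / 120.1871 = 11.9813
Rounded: 12 revolutions per day

12 revolutions per day


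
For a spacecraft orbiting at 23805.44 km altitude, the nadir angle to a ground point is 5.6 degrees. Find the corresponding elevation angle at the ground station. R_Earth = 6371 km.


r = R_E + alt = 30176.4400 km
Law of sines in the satellite / Earth-center / ground-point triangle:
  sin(nadir)/R_E = sin(90 + el)/r  =>  cos(el) = (r/R_E)*sin(nadir)
cos(el) = (30176.4400 / 6371.0000) * sin(5.6 deg) = 0.4622044
el = arccos(0.4622044) = 62.4706 deg
(Earth-central angle = 90 - nadir - el = 21.9294 deg)

62.4706 degrees


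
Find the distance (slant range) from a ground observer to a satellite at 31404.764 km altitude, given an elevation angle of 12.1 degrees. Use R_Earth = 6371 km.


h = 31404.764 km, el = 12.1 deg
d = -R_E*sin(el) + sqrt((R_E*sin(el))^2 + 2*R_E*h + h^2)
d = -6371.0000*sin(0.2111848) + sqrt((6371.0000*0.2096186)^2 + 2*6371.0000*31404.764 + 31404.764^2)
d = 35923.1059 km

35923.1059 km


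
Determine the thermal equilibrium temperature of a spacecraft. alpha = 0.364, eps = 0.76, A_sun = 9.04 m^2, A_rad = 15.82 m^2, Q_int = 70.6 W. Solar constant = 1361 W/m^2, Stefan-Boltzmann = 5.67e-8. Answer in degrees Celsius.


Numerator = alpha*S*A_sun + Q_int = 0.364*1361*9.04 + 70.6 = 4549.0522 W
Denominator = eps*sigma*A_rad = 0.76*5.67e-8*15.82 = 6.8171544e-07 W/K^4
T^4 = 6.6729487e+09 K^4
T = 285.8113 K = 12.6613 C

12.6613 degrees Celsius


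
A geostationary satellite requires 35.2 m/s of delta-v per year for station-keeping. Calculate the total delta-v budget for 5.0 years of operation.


dV = rate * years = 35.2 * 5.0
dV = 176.0000 m/s

176.0000 m/s


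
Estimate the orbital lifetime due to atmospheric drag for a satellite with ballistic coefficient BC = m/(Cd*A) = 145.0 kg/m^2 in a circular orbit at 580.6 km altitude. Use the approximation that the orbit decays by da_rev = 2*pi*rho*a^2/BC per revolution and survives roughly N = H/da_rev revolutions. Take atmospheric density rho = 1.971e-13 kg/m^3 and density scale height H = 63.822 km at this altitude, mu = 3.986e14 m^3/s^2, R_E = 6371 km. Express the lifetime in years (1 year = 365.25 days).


a = R_E + alt = 6951.6000 km = 6.9516e+06 m
da_rev = 2*pi*rho*a^2/BC = 2*pi*1.971e-13*(6.9516e+06)^2/145.0 = 0.412731903 m per revolution
N = H/da_rev = 63822.0000 m / 0.412731903 m = 154633.0671 revolutions
P = 2*pi*sqrt(a^3/mu) = 5768.1744 s
lifetime = N*P = 154633.0671 * 5768.1744 = 8.919505e+08 s = 10323.5012 days
years = 10323.5012 / 365.25 = 28.2642 years

28.2642 years


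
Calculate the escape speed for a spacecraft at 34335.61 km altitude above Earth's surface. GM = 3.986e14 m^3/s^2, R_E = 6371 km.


r = 6371.0 + 34335.61 = 40706.6100 km = 4.070661e+07 m
v_esc = sqrt(2*mu/r) = sqrt(2*3.986e14 / 4.070661e+07)
v_esc = 4425.3862 m/s = 4.4254 km/s

4.4254 km/s


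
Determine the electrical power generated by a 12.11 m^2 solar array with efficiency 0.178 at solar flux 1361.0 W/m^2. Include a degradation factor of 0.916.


P = area * eta * S * degradation
P = 12.11 * 0.178 * 1361.0 * 0.916
P = 2687.3099 W

2687.3099 W


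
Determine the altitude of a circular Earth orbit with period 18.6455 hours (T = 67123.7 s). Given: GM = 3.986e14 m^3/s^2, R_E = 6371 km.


T = 67123.7 s
r = (mu*T^2/(4*pi^2))^(1/3) = (3.986e14 * 67123.7^2 / (4*pi^2))^(1/3)
r = 3.5697936e+07 m = 35697.9364 km
alt = r - R_E = 35697.9364 - 6371 = 29326.9364 km

29326.9364 km


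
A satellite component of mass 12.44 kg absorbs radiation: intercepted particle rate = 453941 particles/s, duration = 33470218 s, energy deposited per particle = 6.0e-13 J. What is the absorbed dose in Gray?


Total energy deposited = rate * time * E_per
  = 453941 * 33470218 * 6.0e-13 = 9.1161 J
Dose = E_total / mass = 9.1161 / 12.44
Dose = 0.7328057 Gy

0.7328 Gy


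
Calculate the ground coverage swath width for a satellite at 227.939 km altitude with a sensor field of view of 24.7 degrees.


FOV = 24.7 deg = 0.4310963 rad
swath = 2 * alt * tan(FOV/2) = 2 * 227.939 * tan(0.2155482)
swath = 2 * 227.939 * 0.2189496
swath = 99.8143 km

99.8143 km


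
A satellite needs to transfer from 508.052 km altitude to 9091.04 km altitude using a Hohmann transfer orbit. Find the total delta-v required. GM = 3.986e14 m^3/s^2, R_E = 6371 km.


r1 = 6879.0520 km = 6.879052e+06 m
r2 = 15462.0400 km = 1.546204e+07 m
dv1 = sqrt(mu/r1)*(sqrt(2*r2/(r1+r2)) - 1) = 1343.6232 m/s
dv2 = sqrt(mu/r2)*(1 - sqrt(2*r1/(r1+r2))) = 1092.9337 m/s
total dv = |dv1| + |dv2| = 1343.6232 + 1092.9337 = 2436.5569 m/s = 2.4366 km/s

2.4366 km/s


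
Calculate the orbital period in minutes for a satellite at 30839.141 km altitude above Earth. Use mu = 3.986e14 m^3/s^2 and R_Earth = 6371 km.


r = 37210.1410 km = 3.7210141e+07 m
T = 2*pi*sqrt(r^3/mu) = 2*pi*sqrt(5.152096e+22 / 3.986e14)
T = 71433.7081 s = 1190.5618 min

1190.5618 minutes


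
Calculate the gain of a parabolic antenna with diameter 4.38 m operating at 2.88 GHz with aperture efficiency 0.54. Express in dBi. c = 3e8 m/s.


lambda = c/f = 3e8 / 2.88e+09 = 0.1041667 m
G = eta*(pi*D/lambda)^2 = 0.54*(pi*4.38/0.1041667)^2
G = 9422.8915 (linear)
G = 10*log10(9422.8915) = 39.7418 dBi

39.7418 dBi


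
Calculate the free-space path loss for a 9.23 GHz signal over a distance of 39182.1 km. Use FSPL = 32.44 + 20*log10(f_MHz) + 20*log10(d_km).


f = 9.23 GHz = 9230.0000 MHz
d = 39182.1 km
FSPL = 32.44 + 20*log10(9230.0000) + 20*log10(39182.1)
FSPL = 32.44 + 79.3040 + 91.8618
FSPL = 203.6058 dB

203.6058 dB


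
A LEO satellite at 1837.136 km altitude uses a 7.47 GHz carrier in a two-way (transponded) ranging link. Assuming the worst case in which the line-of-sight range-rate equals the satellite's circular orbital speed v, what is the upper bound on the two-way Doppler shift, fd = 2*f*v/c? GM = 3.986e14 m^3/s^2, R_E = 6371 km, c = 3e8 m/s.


r = 8.208136e+06 m
v = sqrt(mu/r) = 6968.6135 m/s (worst-case radial velocity)
f = 7.47 GHz = 7.47e+09 Hz
fd = 2*f*v/c = 2*7.47e+09*6968.6135/3.0e+08
fd = 347036.9503 Hz

347036.9503 Hz


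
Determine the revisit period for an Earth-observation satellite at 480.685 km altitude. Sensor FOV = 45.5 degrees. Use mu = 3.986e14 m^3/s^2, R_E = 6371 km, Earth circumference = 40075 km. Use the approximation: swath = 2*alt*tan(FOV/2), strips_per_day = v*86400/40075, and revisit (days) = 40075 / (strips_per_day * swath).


swath = 2*480.685*tan(0.3970624) = 403.1359 km
v = sqrt(mu/r) = 7627.2846 m/s = 7.6273 km/s
strips/day = v*86400/40075 = 7.6273*86400/40075 = 16.4441
coverage/day = strips * swath = 16.4441 * 403.1359 = 6629.2079 km
revisit = 40075 / 6629.2079 = 6.0452 days

6.0452 days


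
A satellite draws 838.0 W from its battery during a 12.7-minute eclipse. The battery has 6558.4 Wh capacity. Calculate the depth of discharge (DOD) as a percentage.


E_used = P * t / 60 = 838.0 * 12.7 / 60 = 177.3767 Wh
DOD = E_used / E_total * 100 = 177.3767 / 6558.4 * 100
DOD = 2.7046 %

2.7046 %


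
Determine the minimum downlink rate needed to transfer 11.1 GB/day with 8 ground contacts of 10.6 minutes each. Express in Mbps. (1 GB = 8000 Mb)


total contact time = 8 * 10.6 * 60 = 5088.0000 s
data = 11.1 GB = 88800.0000 Mb
rate = 88800.0000 / 5088.0000 = 17.4528 Mbps

17.4528 Mbps


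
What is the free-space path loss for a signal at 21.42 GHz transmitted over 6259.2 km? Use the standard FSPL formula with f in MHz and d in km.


f = 21.42 GHz = 21420.0000 MHz
d = 6259.2 km
FSPL = 32.44 + 20*log10(21420.0000) + 20*log10(6259.2)
FSPL = 32.44 + 86.6164 + 75.9304
FSPL = 194.9868 dB

194.9868 dB


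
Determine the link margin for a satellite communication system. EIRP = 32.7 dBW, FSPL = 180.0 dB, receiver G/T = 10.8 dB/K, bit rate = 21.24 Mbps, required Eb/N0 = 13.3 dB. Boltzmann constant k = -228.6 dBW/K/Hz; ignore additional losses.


C/N0 = EIRP - FSPL + G/T - k = 32.7 - 180.0 + 10.8 - (-228.6)
C/N0 = 92.1000 dB-Hz
R_b = 21.24 Mbps = 2.124e+07 bps -> 10*log10(R_b) = 73.2715 dB-Hz
Eb/N0 = C/N0 - 10*log10(R_b) = 92.1000 - 73.2715 = 18.8285 dB
Margin = Eb/N0 - Eb/N0_req = 18.8285 - 13.3 = 5.5285 dB (link closes)

5.5285 dB


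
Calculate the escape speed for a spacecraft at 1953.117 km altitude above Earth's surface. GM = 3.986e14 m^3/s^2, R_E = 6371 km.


r = 6371.0 + 1953.117 = 8324.1170 km = 8.324117e+06 m
v_esc = sqrt(2*mu/r) = sqrt(2*3.986e14 / 8.324117e+06)
v_esc = 9786.2106 m/s = 9.7862 km/s

9.7862 km/s


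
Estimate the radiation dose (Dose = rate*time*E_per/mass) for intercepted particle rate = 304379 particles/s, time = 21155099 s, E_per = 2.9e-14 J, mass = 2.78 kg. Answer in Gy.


Total energy deposited = rate * time * E_per
  = 304379 * 21155099 * 2.9e-14 = 0.1867359 J
Dose = E_total / mass = 0.1867359 / 2.78
Dose = 0.06717118 Gy

0.0672 Gy


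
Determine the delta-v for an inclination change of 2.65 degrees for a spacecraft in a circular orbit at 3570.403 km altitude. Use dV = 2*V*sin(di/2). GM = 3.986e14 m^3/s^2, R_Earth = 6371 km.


r = 9941.4030 km = 9.941403e+06 m
V = sqrt(mu/r) = 6332.0569 m/s
di = 2.65 deg = 0.04625123 rad
dV = 2*V*sin(di/2) = 2*6332.0569*sin(0.02312561)
dV = 292.8393 m/s = 0.2928393 km/s

0.2928 km/s


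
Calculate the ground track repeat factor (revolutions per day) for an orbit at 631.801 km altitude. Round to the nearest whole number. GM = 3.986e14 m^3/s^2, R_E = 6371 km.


r = 7.002801e+06 m
T = 2*pi*sqrt(r^3/mu) = 5832.0186 s = 97.2003 min
revs/day = 1440 / 97.2003 = 14.8148
Rounded: 15 revolutions per day

15 revolutions per day


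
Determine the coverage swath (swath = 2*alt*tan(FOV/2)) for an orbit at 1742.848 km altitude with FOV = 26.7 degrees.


FOV = 26.7 deg = 0.4660029 rad
swath = 2 * alt * tan(FOV/2) = 2 * 1742.848 * tan(0.2330015)
swath = 2 * 1742.848 * 0.2373116
swath = 827.1961 km

827.1961 km


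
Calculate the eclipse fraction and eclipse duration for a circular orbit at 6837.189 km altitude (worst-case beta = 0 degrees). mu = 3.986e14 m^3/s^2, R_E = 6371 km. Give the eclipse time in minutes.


r = 13208.1890 km
T = 251.7821 min
Eclipse fraction = arcsin(R_E/r)/pi = arcsin(6371.0000/13208.1890)/pi
= arcsin(0.4823523)/pi = 0.1602175
Eclipse duration = 0.1602175 * 251.7821 = 40.3399 min

40.3399 minutes


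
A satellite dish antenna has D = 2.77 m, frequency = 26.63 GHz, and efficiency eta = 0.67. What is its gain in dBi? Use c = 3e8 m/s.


lambda = c/f = 3e8 / 2.663e+10 = 0.01126549 m
G = eta*(pi*D/lambda)^2 = 0.67*(pi*2.77/0.01126549)^2
G = 399791.8253 (linear)
G = 10*log10(399791.8253) = 56.0183 dBi

56.0183 dBi


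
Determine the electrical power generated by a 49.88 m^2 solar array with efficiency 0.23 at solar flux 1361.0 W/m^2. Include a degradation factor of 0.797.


P = area * eta * S * degradation
P = 49.88 * 0.23 * 1361.0 * 0.797
P = 12444.3073 W

12444.3073 W


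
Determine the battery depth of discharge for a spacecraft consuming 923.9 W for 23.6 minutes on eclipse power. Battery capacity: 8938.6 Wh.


E_used = P * t / 60 = 923.9 * 23.6 / 60 = 363.4007 Wh
DOD = E_used / E_total * 100 = 363.4007 / 8938.6 * 100
DOD = 4.0655 %

4.0655 %


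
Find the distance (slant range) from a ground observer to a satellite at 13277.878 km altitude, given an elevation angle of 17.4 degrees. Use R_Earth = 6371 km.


h = 13277.878 km, el = 17.4 deg
d = -R_E*sin(el) + sqrt((R_E*sin(el))^2 + 2*R_E*h + h^2)
d = -6371.0000*sin(0.3036873) + sqrt((6371.0000*0.2990408)^2 + 2*6371.0000*13277.878 + 13277.878^2)
d = 16779.5244 km

16779.5244 km


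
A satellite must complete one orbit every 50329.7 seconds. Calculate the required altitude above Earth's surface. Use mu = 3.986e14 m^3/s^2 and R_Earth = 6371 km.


T = 50329.7 s
r = (mu*T^2/(4*pi^2))^(1/3) = (3.986e14 * 50329.7^2 / (4*pi^2))^(1/3)
r = 2.9462895e+07 m = 29462.8947 km
alt = r - R_E = 29462.8947 - 6371 = 23091.8947 km

23091.8947 km


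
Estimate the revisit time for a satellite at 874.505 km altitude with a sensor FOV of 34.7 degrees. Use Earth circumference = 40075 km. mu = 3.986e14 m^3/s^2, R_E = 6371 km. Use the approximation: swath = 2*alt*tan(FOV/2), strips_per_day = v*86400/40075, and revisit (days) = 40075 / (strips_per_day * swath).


swath = 2*874.505*tan(0.3028146) = 546.4308 km
v = sqrt(mu/r) = 7417.1031 m/s = 7.4171 km/s
strips/day = v*86400/40075 = 7.4171*86400/40075 = 15.9910
coverage/day = strips * swath = 15.9910 * 546.4308 = 8737.9525 km
revisit = 40075 / 8737.9525 = 4.5863 days

4.5863 days


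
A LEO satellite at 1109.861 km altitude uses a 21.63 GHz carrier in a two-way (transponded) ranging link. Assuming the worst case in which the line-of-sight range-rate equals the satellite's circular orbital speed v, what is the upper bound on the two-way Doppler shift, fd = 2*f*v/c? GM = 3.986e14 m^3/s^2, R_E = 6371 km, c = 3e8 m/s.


r = 7.480861e+06 m
v = sqrt(mu/r) = 7299.4957 m/s (worst-case radial velocity)
f = 21.63 GHz = 2.163e+10 Hz
fd = 2*f*v/c = 2*2.163e+10*7299.4957/3.0e+08
fd = 1.0525873e+06 Hz

1.0526e+06 Hz


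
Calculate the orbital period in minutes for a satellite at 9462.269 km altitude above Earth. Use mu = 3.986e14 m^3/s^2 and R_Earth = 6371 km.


r = 15833.2690 km = 1.5833269e+07 m
T = 2*pi*sqrt(r^3/mu) = 2*pi*sqrt(3.9692803e+21 / 3.986e14)
T = 19827.4611 s = 330.4577 min

330.4577 minutes


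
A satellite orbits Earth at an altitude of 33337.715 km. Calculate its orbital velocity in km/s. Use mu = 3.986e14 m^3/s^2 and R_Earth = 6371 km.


r = R_E + alt = 6371.0 + 33337.715 = 39708.7150 km = 3.9708715e+07 m
v = sqrt(mu/r) = sqrt(3.986e14 / 3.9708715e+07) = 3168.2959 m/s = 3.1683 km/s

3.1683 km/s


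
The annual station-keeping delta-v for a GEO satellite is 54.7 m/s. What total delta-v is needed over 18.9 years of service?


dV = rate * years = 54.7 * 18.9
dV = 1033.8300 m/s

1033.8300 m/s


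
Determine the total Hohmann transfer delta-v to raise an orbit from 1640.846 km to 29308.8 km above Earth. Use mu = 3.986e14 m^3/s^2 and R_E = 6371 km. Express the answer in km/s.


r1 = 8011.8460 km = 8.011846e+06 m
r2 = 35679.8000 km = 3.56798e+07 m
dv1 = sqrt(mu/r1)*(sqrt(2*r2/(r1+r2)) - 1) = 1960.7825 m/s
dv2 = sqrt(mu/r2)*(1 - sqrt(2*r1/(r1+r2))) = 1318.2572 m/s
total dv = |dv1| + |dv2| = 1960.7825 + 1318.2572 = 3279.0397 m/s = 3.2790 km/s

3.2790 km/s


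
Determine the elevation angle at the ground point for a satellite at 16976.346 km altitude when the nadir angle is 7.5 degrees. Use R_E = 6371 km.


r = R_E + alt = 23347.3460 km
Law of sines in the satellite / Earth-center / ground-point triangle:
  sin(nadir)/R_E = sin(90 + el)/r  =>  cos(el) = (r/R_E)*sin(nadir)
cos(el) = (23347.3460 / 6371.0000) * sin(7.5 deg) = 0.47833
el = arccos(0.47833) = 61.4236 deg
(Earth-central angle = 90 - nadir - el = 21.0764 deg)

61.4236 degrees


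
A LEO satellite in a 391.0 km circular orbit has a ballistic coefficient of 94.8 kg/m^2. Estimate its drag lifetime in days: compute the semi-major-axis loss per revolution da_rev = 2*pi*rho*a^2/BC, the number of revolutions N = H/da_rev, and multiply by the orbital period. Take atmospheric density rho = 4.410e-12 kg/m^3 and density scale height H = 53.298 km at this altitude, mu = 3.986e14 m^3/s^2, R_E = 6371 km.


a = R_E + alt = 6762.0000 km = 6.762e+06 m
da_rev = 2*pi*rho*a^2/BC = 2*pi*4.410e-12*(6.762e+06)^2/94.8 = 13.364738 m per revolution
N = H/da_rev = 53298.0000 m / 13.364738 m = 3987.9569 revolutions
P = 2*pi*sqrt(a^3/mu) = 5533.8065 s
lifetime = N*P = 3987.9569 * 5533.8065 = 2.2068582e+07 s = 255.4234 days

255.4234 days


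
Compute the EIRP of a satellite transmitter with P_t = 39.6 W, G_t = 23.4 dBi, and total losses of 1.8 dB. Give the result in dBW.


Pt = 39.6 W = 15.9770 dBW
EIRP = Pt_dBW + Gt - losses = 15.9770 + 23.4 - 1.8 = 37.5770 dBW

37.5770 dBW


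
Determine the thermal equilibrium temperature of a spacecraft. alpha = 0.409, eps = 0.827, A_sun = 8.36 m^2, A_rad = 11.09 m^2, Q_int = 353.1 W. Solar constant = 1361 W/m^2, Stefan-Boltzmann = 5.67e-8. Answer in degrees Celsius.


Numerator = alpha*S*A_sun + Q_int = 0.409*1361*8.36 + 353.1 = 5006.6856 W
Denominator = eps*sigma*A_rad = 0.827*5.67e-8*11.09 = 5.2002008e-07 W/K^4
T^4 = 9.6278698e+09 K^4
T = 313.2438 K = 40.0938 C

40.0938 degrees Celsius


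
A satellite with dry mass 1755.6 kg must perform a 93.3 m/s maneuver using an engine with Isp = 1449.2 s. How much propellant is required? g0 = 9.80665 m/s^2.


ve = Isp * g0 = 1449.2 * 9.80665 = 14211.797180 m/s
mass ratio = exp(dv/ve) = exp(93.3/14211.797180) = 1.00658657
m_prop = m_dry * (mr - 1) = 1755.6 * (1.00658657 - 1)
m_prop = 11.5634 kg

11.5634 kg


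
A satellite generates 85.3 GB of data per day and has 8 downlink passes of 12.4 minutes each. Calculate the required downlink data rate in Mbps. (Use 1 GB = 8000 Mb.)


total contact time = 8 * 12.4 * 60 = 5952.0000 s
data = 85.3 GB = 682400.0000 Mb
rate = 682400.0000 / 5952.0000 = 114.6505 Mbps

114.6505 Mbps


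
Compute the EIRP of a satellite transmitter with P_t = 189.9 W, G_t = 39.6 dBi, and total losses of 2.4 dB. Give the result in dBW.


Pt = 189.9 W = 22.7852 dBW
EIRP = Pt_dBW + Gt - losses = 22.7852 + 39.6 - 2.4 = 59.9852 dBW

59.9852 dBW


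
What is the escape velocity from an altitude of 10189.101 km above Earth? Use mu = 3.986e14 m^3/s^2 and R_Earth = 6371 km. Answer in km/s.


r = 6371.0 + 10189.101 = 16560.1010 km = 1.6560101e+07 m
v_esc = sqrt(2*mu/r) = sqrt(2*3.986e14 / 1.6560101e+07)
v_esc = 6938.2853 m/s = 6.9383 km/s

6.9383 km/s


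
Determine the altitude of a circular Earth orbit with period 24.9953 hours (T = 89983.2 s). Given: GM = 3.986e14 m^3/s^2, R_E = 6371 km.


T = 89983.2 s
r = (mu*T^2/(4*pi^2))^(1/3) = (3.986e14 * 89983.2^2 / (4*pi^2))^(1/3)
r = 4.3401041e+07 m = 43401.0405 km
alt = r - R_E = 43401.0405 - 6371 = 37030.0405 km

37030.0405 km


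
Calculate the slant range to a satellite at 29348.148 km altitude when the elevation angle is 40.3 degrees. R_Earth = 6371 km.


h = 29348.148 km, el = 40.3 deg
d = -R_E*sin(el) + sqrt((R_E*sin(el))^2 + 2*R_E*h + h^2)
d = -6371.0000*sin(0.7033677) + sqrt((6371.0000*0.6467898)^2 + 2*6371.0000*29348.148 + 29348.148^2)
d = 31266.4192 km

31266.4192 km


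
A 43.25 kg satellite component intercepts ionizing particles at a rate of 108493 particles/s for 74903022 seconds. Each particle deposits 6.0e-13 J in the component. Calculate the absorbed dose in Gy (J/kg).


Total energy deposited = rate * time * E_per
  = 108493 * 74903022 * 6.0e-13 = 4.8759 J
Dose = E_total / mass = 4.8759 / 43.25
Dose = 0.1127369 Gy

0.1127 Gy


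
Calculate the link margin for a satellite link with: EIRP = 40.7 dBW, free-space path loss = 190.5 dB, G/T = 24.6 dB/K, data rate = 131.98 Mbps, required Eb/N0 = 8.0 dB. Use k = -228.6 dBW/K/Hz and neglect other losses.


C/N0 = EIRP - FSPL + G/T - k = 40.7 - 190.5 + 24.6 - (-228.6)
C/N0 = 103.4000 dB-Hz
R_b = 131.98 Mbps = 1.3198e+08 bps -> 10*log10(R_b) = 81.2051 dB-Hz
Eb/N0 = C/N0 - 10*log10(R_b) = 103.4000 - 81.2051 = 22.1949 dB
Margin = Eb/N0 - Eb/N0_req = 22.1949 - 8.0 = 14.1949 dB (link closes)

14.1949 dB


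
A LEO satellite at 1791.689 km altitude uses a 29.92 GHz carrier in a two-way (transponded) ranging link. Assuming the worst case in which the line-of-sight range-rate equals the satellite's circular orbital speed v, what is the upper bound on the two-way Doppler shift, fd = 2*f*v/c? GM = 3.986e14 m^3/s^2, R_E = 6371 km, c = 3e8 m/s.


r = 8.162689e+06 m
v = sqrt(mu/r) = 6987.9859 m/s (worst-case radial velocity)
f = 29.92 GHz = 2.992e+10 Hz
fd = 2*f*v/c = 2*2.992e+10*6987.9859/3.0e+08
fd = 1.3938703e+06 Hz

1.3939e+06 Hz


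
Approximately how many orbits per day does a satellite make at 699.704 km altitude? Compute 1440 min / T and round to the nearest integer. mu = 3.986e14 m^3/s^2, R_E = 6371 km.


r = 7.070704e+06 m
T = 2*pi*sqrt(r^3/mu) = 5917.0496 s = 98.6175 min
revs/day = 1440 / 98.6175 = 14.6019
Rounded: 15 revolutions per day

15 revolutions per day


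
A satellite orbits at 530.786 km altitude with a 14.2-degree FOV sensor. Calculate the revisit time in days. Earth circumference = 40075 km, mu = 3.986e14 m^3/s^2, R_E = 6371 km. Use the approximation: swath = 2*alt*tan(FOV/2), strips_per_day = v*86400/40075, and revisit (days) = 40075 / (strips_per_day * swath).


swath = 2*530.786*tan(0.1239184) = 132.2258 km
v = sqrt(mu/r) = 7599.5505 m/s = 7.5996 km/s
strips/day = v*86400/40075 = 7.5996*86400/40075 = 16.3843
coverage/day = strips * swath = 16.3843 * 132.2258 = 2166.4280 km
revisit = 40075 / 2166.4280 = 18.4982 days

18.4982 days


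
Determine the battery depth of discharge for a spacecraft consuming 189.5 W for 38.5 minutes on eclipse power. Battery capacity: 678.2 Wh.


E_used = P * t / 60 = 189.5 * 38.5 / 60 = 121.5958 Wh
DOD = E_used / E_total * 100 = 121.5958 / 678.2 * 100
DOD = 17.9292 %

17.9292 %


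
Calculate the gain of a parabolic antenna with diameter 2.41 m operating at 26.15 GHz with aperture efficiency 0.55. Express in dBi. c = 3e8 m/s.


lambda = c/f = 3e8 / 2.615e+10 = 0.01147228 m
G = eta*(pi*D/lambda)^2 = 0.55*(pi*2.41/0.01147228)^2
G = 239550.6739 (linear)
G = 10*log10(239550.6739) = 53.7940 dBi

53.7940 dBi


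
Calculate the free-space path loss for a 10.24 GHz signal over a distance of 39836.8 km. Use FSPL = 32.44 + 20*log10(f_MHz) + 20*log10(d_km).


f = 10.24 GHz = 10240.0000 MHz
d = 39836.8 km
FSPL = 32.44 + 20*log10(10240.0000) + 20*log10(39836.8)
FSPL = 32.44 + 80.2060 + 92.0057
FSPL = 204.6517 dB

204.6517 dB


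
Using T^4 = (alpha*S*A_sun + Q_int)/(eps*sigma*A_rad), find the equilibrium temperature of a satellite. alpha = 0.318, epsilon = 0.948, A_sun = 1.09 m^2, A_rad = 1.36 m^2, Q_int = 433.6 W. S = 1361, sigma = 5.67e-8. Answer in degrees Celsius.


Numerator = alpha*S*A_sun + Q_int = 0.318*1361*1.09 + 433.6 = 905.3498 W
Denominator = eps*sigma*A_rad = 0.948*5.67e-8*1.36 = 7.3102176e-08 W/K^4
T^4 = 1.2384718e+10 K^4
T = 333.5965 K = 60.4465 C

60.4465 degrees Celsius


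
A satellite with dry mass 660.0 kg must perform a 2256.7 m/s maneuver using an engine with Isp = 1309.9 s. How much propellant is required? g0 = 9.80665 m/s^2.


ve = Isp * g0 = 1309.9 * 9.80665 = 12845.730835 m/s
mass ratio = exp(dv/ve) = exp(2256.7/12845.730835) = 1.19205301
m_prop = m_dry * (mr - 1) = 660.0 * (1.19205301 - 1)
m_prop = 126.7550 kg

126.7550 kg


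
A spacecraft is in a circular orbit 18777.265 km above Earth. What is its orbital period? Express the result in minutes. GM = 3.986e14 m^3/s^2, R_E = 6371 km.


r = 25148.2650 km = 2.5148265e+07 m
T = 2*pi*sqrt(r^3/mu) = 2*pi*sqrt(1.5904649e+22 / 3.986e14)
T = 39689.2839 s = 661.4881 min

661.4881 minutes


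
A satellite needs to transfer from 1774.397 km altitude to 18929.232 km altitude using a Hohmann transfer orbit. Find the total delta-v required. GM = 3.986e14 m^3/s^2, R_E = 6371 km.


r1 = 8145.3970 km = 8.145397e+06 m
r2 = 25300.2320 km = 2.5300232e+07 m
dv1 = sqrt(mu/r1)*(sqrt(2*r2/(r1+r2)) - 1) = 1608.9905 m/s
dv2 = sqrt(mu/r2)*(1 - sqrt(2*r1/(r1+r2))) = 1199.0522 m/s
total dv = |dv1| + |dv2| = 1608.9905 + 1199.0522 = 2808.0427 m/s = 2.8080 km/s

2.8080 km/s


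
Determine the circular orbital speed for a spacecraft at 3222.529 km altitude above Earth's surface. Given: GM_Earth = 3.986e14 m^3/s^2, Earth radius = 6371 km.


r = R_E + alt = 6371.0 + 3222.529 = 9593.5290 km = 9.593529e+06 m
v = sqrt(mu/r) = sqrt(3.986e14 / 9.593529e+06) = 6445.8390 m/s = 6.4458 km/s

6.4458 km/s


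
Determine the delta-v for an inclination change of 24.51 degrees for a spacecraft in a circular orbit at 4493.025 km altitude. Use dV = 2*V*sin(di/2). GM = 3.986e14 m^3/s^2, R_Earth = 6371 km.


r = 10864.0250 km = 1.0864025e+07 m
V = sqrt(mu/r) = 6057.2189 m/s
di = 24.51 deg = 0.4277802 rad
dV = 2*V*sin(di/2) = 2*6057.2189*sin(0.2138901)
dV = 2571.4463 m/s = 2.5714 km/s

2.5714 km/s


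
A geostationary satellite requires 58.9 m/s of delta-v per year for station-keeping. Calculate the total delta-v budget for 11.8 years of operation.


dV = rate * years = 58.9 * 11.8
dV = 695.0200 m/s

695.0200 m/s


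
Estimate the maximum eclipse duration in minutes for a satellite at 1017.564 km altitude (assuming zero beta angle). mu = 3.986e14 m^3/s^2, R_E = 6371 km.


r = 7388.5640 km
T = 105.3416 min
Eclipse fraction = arcsin(R_E/r)/pi = arcsin(6371.0000/7388.5640)/pi
= arcsin(0.8622785)/pi = 0.3309633
Eclipse duration = 0.3309633 * 105.3416 = 34.8642 min

34.8642 minutes


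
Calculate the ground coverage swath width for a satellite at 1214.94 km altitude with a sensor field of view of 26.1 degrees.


FOV = 26.1 deg = 0.4555309 rad
swath = 2 * alt * tan(FOV/2) = 2 * 1214.94 * tan(0.2277655)
swath = 2 * 1214.94 * 0.2317876
swath = 563.2159 km

563.2159 km


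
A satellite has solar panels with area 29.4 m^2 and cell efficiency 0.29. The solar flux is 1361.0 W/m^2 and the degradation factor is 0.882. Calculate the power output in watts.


P = area * eta * S * degradation
P = 29.4 * 0.29 * 1361.0 * 0.882
P = 10234.6275 W

10234.6275 W


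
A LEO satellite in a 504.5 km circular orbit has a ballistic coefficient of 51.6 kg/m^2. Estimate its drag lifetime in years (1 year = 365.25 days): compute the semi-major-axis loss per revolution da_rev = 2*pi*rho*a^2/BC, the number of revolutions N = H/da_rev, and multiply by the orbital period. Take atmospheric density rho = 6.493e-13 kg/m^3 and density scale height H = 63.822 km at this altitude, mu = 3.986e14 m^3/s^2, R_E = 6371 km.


a = R_E + alt = 6875.5000 km = 6.8755e+06 m
da_rev = 2*pi*rho*a^2/BC = 2*pi*6.493e-13*(6.8755e+06)^2/51.6 = 3.737525 m per revolution
N = H/da_rev = 63822.0000 m / 3.737525 m = 17076.0048 revolutions
P = 2*pi*sqrt(a^3/mu) = 5673.7168 s
lifetime = N*P = 17076.0048 * 5673.7168 = 9.6884414e+07 s = 1121.3474 days
years = 1121.3474 / 365.25 = 3.0701 years

3.0701 years


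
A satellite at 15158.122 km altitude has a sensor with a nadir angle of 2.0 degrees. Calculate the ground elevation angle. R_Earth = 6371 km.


r = R_E + alt = 21529.1220 km
Law of sines in the satellite / Earth-center / ground-point triangle:
  sin(nadir)/R_E = sin(90 + el)/r  =>  cos(el) = (r/R_E)*sin(nadir)
cos(el) = (21529.1220 / 6371.0000) * sin(2.0 deg) = 0.1179337
el = arccos(0.1179337) = 83.2271 deg
(Earth-central angle = 90 - nadir - el = 4.7729 deg)

83.2271 degrees


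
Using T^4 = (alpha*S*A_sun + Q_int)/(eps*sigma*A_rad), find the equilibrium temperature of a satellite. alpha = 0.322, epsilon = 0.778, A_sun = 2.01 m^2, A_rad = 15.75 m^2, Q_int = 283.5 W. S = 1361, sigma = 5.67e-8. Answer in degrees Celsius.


Numerator = alpha*S*A_sun + Q_int = 0.322*1361*2.01 + 283.5 = 1164.3664 W
Denominator = eps*sigma*A_rad = 0.778*5.67e-8*15.75 = 6.9477345e-07 W/K^4
T^4 = 1.6758937e+09 K^4
T = 202.3306 K = -70.8194 C

-70.8194 degrees Celsius


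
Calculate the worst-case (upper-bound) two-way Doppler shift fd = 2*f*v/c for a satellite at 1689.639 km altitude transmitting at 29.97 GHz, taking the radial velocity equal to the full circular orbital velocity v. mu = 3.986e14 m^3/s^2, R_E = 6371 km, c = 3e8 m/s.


r = 8.060639e+06 m
v = sqrt(mu/r) = 7032.0818 m/s (worst-case radial velocity)
f = 29.97 GHz = 2.997e+10 Hz
fd = 2*f*v/c = 2*2.997e+10*7032.0818/3.0e+08
fd = 1.4050099e+06 Hz

1.4050e+06 Hz


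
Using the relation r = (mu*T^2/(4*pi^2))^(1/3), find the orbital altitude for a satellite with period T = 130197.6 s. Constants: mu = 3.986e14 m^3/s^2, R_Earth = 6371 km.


T = 130197.6 s
r = (mu*T^2/(4*pi^2))^(1/3) = (3.986e14 * 130197.6^2 / (4*pi^2))^(1/3)
r = 5.5521498e+07 m = 55521.4976 km
alt = r - R_E = 55521.4976 - 6371 = 49150.4976 km

49150.4976 km


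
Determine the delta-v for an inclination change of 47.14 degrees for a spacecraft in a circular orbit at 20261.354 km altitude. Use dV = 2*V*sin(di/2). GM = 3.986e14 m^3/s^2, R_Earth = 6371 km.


r = 26632.3540 km = 2.6632354e+07 m
V = sqrt(mu/r) = 3868.6895 m/s
di = 47.14 deg = 0.8227482 rad
dV = 2*V*sin(di/2) = 2*3868.6895*sin(0.4113741)
dV = 3093.9393 m/s = 3.0939 km/s

3.0939 km/s


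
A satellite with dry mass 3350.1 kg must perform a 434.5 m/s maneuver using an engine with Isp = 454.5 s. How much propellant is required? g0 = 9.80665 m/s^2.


ve = Isp * g0 = 454.5 * 9.80665 = 4457.122425 m/s
mass ratio = exp(dv/ve) = exp(434.5/4457.122425) = 1.10239427
m_prop = m_dry * (mr - 1) = 3350.1 * (1.10239427 - 1)
m_prop = 343.0310 kg

343.0310 kg


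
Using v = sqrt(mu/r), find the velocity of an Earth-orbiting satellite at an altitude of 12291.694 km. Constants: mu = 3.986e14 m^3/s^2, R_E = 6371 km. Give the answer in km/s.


r = R_E + alt = 6371.0 + 12291.694 = 18662.6940 km = 1.8662694e+07 m
v = sqrt(mu/r) = sqrt(3.986e14 / 1.8662694e+07) = 4621.4843 m/s = 4.6215 km/s

4.6215 km/s


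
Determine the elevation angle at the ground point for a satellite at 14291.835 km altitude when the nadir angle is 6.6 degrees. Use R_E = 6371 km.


r = R_E + alt = 20662.8350 km
Law of sines in the satellite / Earth-center / ground-point triangle:
  sin(nadir)/R_E = sin(90 + el)/r  =>  cos(el) = (r/R_E)*sin(nadir)
cos(el) = (20662.8350 / 6371.0000) * sin(6.6 deg) = 0.3727715
el = arccos(0.3727715) = 68.1134 deg
(Earth-central angle = 90 - nadir - el = 15.2866 deg)

68.1134 degrees


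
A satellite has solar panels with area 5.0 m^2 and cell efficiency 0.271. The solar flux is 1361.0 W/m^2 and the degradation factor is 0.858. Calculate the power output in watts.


P = area * eta * S * degradation
P = 5.0 * 0.271 * 1361.0 * 0.858
P = 1582.2850 W

1582.2850 W


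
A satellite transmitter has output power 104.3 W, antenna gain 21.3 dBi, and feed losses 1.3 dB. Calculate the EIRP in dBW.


Pt = 104.3 W = 20.1828 dBW
EIRP = Pt_dBW + Gt - losses = 20.1828 + 21.3 - 1.3 = 40.1828 dBW

40.1828 dBW


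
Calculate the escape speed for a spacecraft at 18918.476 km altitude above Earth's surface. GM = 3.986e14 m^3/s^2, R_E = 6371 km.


r = 6371.0 + 18918.476 = 25289.4760 km = 2.5289476e+07 m
v_esc = sqrt(2*mu/r) = sqrt(2*3.986e14 / 2.5289476e+07)
v_esc = 5614.5342 m/s = 5.6145 km/s

5.6145 km/s


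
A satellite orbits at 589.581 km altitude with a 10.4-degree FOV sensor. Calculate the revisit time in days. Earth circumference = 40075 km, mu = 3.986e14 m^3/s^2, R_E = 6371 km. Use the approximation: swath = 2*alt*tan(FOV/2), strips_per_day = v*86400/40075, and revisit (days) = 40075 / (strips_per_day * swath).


swath = 2*589.581*tan(0.09075712) = 107.3121 km
v = sqrt(mu/r) = 7567.3862 m/s = 7.5674 km/s
strips/day = v*86400/40075 = 7.5674*86400/40075 = 16.3150
coverage/day = strips * swath = 16.3150 * 107.3121 = 1750.7938 km
revisit = 40075 / 1750.7938 = 22.8896 days

22.8896 days


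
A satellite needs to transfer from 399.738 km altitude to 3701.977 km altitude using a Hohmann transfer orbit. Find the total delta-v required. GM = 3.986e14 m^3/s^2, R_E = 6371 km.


r1 = 6770.7380 km = 6.770738e+06 m
r2 = 10072.9770 km = 1.0072977e+07 m
dv1 = sqrt(mu/r1)*(sqrt(2*r2/(r1+r2)) - 1) = 718.4871 m/s
dv2 = sqrt(mu/r2)*(1 - sqrt(2*r1/(r1+r2))) = 650.2455 m/s
total dv = |dv1| + |dv2| = 718.4871 + 650.2455 = 1368.7325 m/s = 1.3687 km/s

1.3687 km/s


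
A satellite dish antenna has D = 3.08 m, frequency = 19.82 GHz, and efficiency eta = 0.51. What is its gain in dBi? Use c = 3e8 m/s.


lambda = c/f = 3e8 / 1.982e+10 = 0.01513623 m
G = eta*(pi*D/lambda)^2 = 0.51*(pi*3.08/0.01513623)^2
G = 208418.4421 (linear)
G = 10*log10(208418.4421) = 53.1894 dBi

53.1894 dBi


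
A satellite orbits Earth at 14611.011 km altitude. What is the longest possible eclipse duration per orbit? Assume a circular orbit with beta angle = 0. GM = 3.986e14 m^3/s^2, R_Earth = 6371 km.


r = 20982.0110 km
T = 504.1162 min
Eclipse fraction = arcsin(R_E/r)/pi = arcsin(6371.0000/20982.0110)/pi
= arcsin(0.3036411)/pi = 0.09820236
Eclipse duration = 0.09820236 * 504.1162 = 49.5054 min

49.5054 minutes


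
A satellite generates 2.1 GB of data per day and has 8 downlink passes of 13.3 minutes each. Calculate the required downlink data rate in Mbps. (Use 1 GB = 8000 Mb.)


total contact time = 8 * 13.3 * 60 = 6384.0000 s
data = 2.1 GB = 16800.0000 Mb
rate = 16800.0000 / 6384.0000 = 2.6316 Mbps

2.6316 Mbps


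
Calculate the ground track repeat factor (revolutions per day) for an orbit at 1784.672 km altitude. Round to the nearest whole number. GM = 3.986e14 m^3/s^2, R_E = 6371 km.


r = 8.155672e+06 m
T = 2*pi*sqrt(r^3/mu) = 7329.9472 s = 122.1658 min
revs/day = 1440 / 122.1658 = 11.7873
Rounded: 12 revolutions per day

12 revolutions per day


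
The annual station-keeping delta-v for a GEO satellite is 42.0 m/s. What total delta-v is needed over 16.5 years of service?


dV = rate * years = 42.0 * 16.5
dV = 693.0000 m/s

693.0000 m/s


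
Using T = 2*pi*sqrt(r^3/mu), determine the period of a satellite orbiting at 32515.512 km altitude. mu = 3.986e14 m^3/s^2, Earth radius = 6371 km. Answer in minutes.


r = 38886.5120 km = 3.8886512e+07 m
T = 2*pi*sqrt(r^3/mu) = 2*pi*sqrt(5.880266e+22 / 3.986e14)
T = 76314.9644 s = 1271.9161 min

1271.9161 minutes


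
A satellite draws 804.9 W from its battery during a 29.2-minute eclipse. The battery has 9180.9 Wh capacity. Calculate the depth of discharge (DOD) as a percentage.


E_used = P * t / 60 = 804.9 * 29.2 / 60 = 391.7180 Wh
DOD = E_used / E_total * 100 = 391.7180 / 9180.9 * 100
DOD = 4.2667 %

4.2667 %


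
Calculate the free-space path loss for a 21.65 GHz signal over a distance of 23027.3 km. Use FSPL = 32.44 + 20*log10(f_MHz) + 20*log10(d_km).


f = 21.65 GHz = 21650.0000 MHz
d = 23027.3 km
FSPL = 32.44 + 20*log10(21650.0000) + 20*log10(23027.3)
FSPL = 32.44 + 86.7092 + 87.2449
FSPL = 206.3940 dB

206.3940 dB


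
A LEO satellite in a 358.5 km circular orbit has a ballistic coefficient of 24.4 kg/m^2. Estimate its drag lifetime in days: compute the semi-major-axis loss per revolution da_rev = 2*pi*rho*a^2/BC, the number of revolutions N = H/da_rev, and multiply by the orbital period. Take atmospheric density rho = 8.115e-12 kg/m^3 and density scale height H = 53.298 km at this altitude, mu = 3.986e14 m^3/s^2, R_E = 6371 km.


a = R_E + alt = 6729.5000 km = 6.7295e+06 m
da_rev = 2*pi*rho*a^2/BC = 2*pi*8.115e-12*(6.7295e+06)^2/24.4 = 94.633338 m per revolution
N = H/da_rev = 53298.0000 m / 94.633338 m = 563.2053 revolutions
P = 2*pi*sqrt(a^3/mu) = 5493.9590 s
lifetime = N*P = 563.2053 * 5493.9590 = 3.094227e+06 s = 35.8128 days

35.8128 days


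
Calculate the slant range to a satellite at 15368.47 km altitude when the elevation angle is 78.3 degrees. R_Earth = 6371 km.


h = 15368.47 km, el = 78.3 deg
d = -R_E*sin(el) + sqrt((R_E*sin(el))^2 + 2*R_E*h + h^2)
d = -6371.0000*sin(1.3666) + sqrt((6371.0000*0.9792228)^2 + 2*6371.0000*15368.47 + 15368.47^2)
d = 15462.4175 km

15462.4175 km


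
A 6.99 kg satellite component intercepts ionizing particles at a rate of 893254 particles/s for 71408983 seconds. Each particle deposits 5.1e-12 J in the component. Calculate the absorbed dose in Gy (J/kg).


Total energy deposited = rate * time * E_per
  = 893254 * 71408983 * 5.1e-12 = 325.3104 J
Dose = E_total / mass = 325.3104 / 6.99
Dose = 46.5394 Gy

46.5394 Gy


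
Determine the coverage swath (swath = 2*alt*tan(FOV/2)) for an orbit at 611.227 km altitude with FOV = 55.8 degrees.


FOV = 55.8 deg = 0.9738937 rad
swath = 2 * alt * tan(FOV/2) = 2 * 611.227 * tan(0.4869469)
swath = 2 * 611.227 * 0.5294727
swath = 647.2561 km

647.2561 km


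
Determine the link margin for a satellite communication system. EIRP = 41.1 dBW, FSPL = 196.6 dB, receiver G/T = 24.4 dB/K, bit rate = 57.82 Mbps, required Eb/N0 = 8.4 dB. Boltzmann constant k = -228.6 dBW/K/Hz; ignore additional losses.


C/N0 = EIRP - FSPL + G/T - k = 41.1 - 196.6 + 24.4 - (-228.6)
C/N0 = 97.5000 dB-Hz
R_b = 57.82 Mbps = 5.782e+07 bps -> 10*log10(R_b) = 77.6208 dB-Hz
Eb/N0 = C/N0 - 10*log10(R_b) = 97.5000 - 77.6208 = 19.8792 dB
Margin = Eb/N0 - Eb/N0_req = 19.8792 - 8.4 = 11.4792 dB (link closes)

11.4792 dB


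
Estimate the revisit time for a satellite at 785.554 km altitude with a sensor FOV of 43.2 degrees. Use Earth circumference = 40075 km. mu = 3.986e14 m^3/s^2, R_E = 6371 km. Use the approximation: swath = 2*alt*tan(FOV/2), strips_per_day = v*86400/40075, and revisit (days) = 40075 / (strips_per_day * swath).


swath = 2*785.554*tan(0.3769911) = 622.0457 km
v = sqrt(mu/r) = 7463.0555 m/s = 7.4631 km/s
strips/day = v*86400/40075 = 7.4631*86400/40075 = 16.0900
coverage/day = strips * swath = 16.0900 * 622.0457 = 10008.7340 km
revisit = 40075 / 10008.7340 = 4.0040 days

4.0040 days


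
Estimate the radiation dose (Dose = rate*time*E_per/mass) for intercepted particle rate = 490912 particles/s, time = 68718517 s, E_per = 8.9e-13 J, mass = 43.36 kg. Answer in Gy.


Total energy deposited = rate * time * E_per
  = 490912 * 68718517 * 8.9e-13 = 30.0239 J
Dose = E_total / mass = 30.0239 / 43.36
Dose = 0.6924336 Gy

0.6924 Gy


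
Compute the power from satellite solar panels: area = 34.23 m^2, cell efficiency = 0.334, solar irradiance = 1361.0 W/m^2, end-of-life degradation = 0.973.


P = area * eta * S * degradation
P = 34.23 * 0.334 * 1361.0 * 0.973
P = 15139.9462 W

15139.9462 W
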